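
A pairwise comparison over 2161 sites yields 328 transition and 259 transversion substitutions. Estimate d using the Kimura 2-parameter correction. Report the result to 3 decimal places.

0.344

P = 328/2161 ≈ 0.151782 and Q = 259/2161 ≈ 0.119852.
Under the Kimura two-parameter model, d = −½ ln(1 − 2P − Q) − ¼ ln(1 − 2Q).
1 − 2P − Q = 0.576584, giving −½ ln(0.576584) = 0.275317.
1 − 2Q = 0.760296, giving −¼ ln(0.760296) = 0.068512.
d = 0.275317 + 0.068512 = 0.343829.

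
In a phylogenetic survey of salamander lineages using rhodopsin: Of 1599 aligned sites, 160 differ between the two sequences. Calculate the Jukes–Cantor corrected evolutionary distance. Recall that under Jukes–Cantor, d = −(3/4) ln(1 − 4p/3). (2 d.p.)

0.11

p = 160/1599 ≈ 0.100063.
d = −(3/4) ln(1 − 4p/3) = −0.75 ln(1 − 0.133417) = −0.75 ln(0.866583)
  = −0.75 × (-0.143197) = 0.107398 substitutions/site.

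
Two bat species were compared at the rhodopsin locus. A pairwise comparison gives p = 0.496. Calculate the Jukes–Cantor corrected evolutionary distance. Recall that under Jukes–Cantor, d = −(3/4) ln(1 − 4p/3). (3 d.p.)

0.812

d = −(3/4) ln(1 − 4p/3) = −0.75 ln(1 − 0.661333) = −0.75 ln(0.338667)
  = −0.75 × (-1.082738) = 0.812054 substitutions/site.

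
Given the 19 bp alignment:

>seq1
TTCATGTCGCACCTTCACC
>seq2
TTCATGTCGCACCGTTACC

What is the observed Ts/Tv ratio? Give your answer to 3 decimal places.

1.000

Transitions are A↔G and C↔T; transversions are all other mismatches.
Transitions: 1. Transversions: 1.
R = 1/1 = 1.000.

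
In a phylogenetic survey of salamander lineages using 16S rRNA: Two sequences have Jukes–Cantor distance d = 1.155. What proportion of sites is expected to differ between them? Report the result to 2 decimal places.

0.59

p = (3/4)(1 − e^(−4d/3)) = 0.75 × (1 − e^(-1.54)) = 0.75 × (1 − 0.214381) = 0.589214.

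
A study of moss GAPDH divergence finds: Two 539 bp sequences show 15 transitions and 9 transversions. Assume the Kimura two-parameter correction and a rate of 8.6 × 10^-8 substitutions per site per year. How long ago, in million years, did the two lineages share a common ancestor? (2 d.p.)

P = 15/539 ≈ 0.027829 and Q = 9/539 ≈ 0.016698.
Under the Kimura two-parameter model, d = −½ ln(1 − 2P − Q) − ¼ ln(1 − 2Q).
1 − 2P − Q = 0.927644, giving −½ ln(0.927644) = 0.037554.
1 − 2Q = 0.966604, giving −¼ ln(0.966604) = 0.008492.
d = 0.037554 + 0.008492 = 0.046046.
Under a molecular clock d = 2μt, so t = d/(2μ) = 0.046046 / (2 × 8.6 × 10^-8) = 0.27 million years.

0.27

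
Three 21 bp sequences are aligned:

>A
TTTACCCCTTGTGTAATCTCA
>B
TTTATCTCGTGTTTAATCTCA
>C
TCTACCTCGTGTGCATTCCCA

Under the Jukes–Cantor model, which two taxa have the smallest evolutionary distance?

A and B

A–B: 4/21 differ, p = 0.190, d = 0.220.
A–C: 6/21 differ, p = 0.286, d = 0.360.
B–C: 6/21 differ, p = 0.286, d = 0.360.
The smallest distance is between A and B.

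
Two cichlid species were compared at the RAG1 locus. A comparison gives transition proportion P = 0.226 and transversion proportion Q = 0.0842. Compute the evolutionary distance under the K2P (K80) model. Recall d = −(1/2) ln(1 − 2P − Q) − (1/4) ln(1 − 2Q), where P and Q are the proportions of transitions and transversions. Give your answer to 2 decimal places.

0.43

Under the Kimura two-parameter model, d = −½ ln(1 − 2P − Q) − ¼ ln(1 − 2Q).
1 − 2P − Q = 0.4638, giving −½ ln(0.4638) = 0.384151.
1 − 2Q = 0.8316, giving −¼ ln(0.8316) = 0.046101.
d = 0.384151 + 0.046101 = 0.430252.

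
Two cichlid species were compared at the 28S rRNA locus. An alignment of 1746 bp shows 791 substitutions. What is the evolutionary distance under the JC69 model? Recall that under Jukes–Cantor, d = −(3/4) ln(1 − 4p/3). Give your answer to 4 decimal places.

0.6948

p = 791/1746 ≈ 0.453036.
d = −(3/4) ln(1 − 4p/3) = −0.75 ln(1 − 0.604048) = −0.75 ln(0.395952)
  = −0.75 × (-0.926462) = 0.694847 substitutions/site.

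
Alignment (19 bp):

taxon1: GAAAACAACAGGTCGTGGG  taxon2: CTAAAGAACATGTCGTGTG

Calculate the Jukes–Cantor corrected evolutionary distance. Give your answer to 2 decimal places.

0.32

The sequences differ at 5 of 19 sites (1, 2, 6, 11, 18), so p = 5/19 ≈ 0.263158.
d = −(3/4) ln(1 − 4p/3) = −0.75 ln(1 − 0.350877) = −0.75 ln(0.649123)
  = −0.75 × (-0.432133) = 0.324100 substitutions/site.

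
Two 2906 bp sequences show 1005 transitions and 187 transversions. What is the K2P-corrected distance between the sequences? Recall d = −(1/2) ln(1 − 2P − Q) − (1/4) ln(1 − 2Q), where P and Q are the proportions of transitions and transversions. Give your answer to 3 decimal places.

0.740

P = 1005/2906 ≈ 0.345836 and Q = 187/2906 ≈ 0.06435.
Under the Kimura two-parameter model, d = −½ ln(1 − 2P − Q) − ¼ ln(1 − 2Q).
1 − 2P − Q = 0.243978, giving −½ ln(0.243978) = 0.705339.
1 − 2Q = 0.8713, giving −¼ ln(0.8713) = 0.034442.
d = 0.705339 + 0.034442 = 0.739781.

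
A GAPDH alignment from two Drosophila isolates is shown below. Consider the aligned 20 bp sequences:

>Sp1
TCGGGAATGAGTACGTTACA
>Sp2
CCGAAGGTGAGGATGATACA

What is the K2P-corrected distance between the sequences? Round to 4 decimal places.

Of 20 sites, 6 differences are transitions and 2 are transversions, so P = 6/20 = 0.3 and Q = 2/20 = 0.1.
Under the Kimura two-parameter model, d = −½ ln(1 − 2P − Q) − ¼ ln(1 − 2Q).
1 − 2P − Q = 0.3, giving −½ ln(0.3) = 0.601986.
1 − 2Q = 0.8, giving −¼ ln(0.8) = 0.055786.
d = 0.601986 + 0.055786 = 0.657772.

0.6578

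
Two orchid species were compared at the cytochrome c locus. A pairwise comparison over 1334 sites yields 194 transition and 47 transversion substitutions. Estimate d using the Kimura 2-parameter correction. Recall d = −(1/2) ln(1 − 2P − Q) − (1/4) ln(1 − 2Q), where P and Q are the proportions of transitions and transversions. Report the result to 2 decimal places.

0.22

P = 194/1334 ≈ 0.145427 and Q = 47/1334 ≈ 0.035232.
Under the Kimura two-parameter model, d = −½ ln(1 − 2P − Q) − ¼ ln(1 − 2Q).
1 − 2P − Q = 0.673914, giving −½ ln(0.673914) = 0.197326.
1 − 2Q = 0.929536, giving −¼ ln(0.929536) = 0.018267.
d = 0.197326 + 0.018267 = 0.215593.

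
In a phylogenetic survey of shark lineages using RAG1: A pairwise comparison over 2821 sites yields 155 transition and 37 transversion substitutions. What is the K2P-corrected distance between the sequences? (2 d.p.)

0.07

P = 155/2821 ≈ 0.054945 and Q = 37/2821 ≈ 0.013116.
Under the Kimura two-parameter model, d = −½ ln(1 − 2P − Q) − ¼ ln(1 − 2Q).
1 − 2P − Q = 0.876994, giving −½ ln(0.876994) = 0.065628.
1 − 2Q = 0.973768, giving −¼ ln(0.973768) = 0.006646.
d = 0.065628 + 0.006646 = 0.072274.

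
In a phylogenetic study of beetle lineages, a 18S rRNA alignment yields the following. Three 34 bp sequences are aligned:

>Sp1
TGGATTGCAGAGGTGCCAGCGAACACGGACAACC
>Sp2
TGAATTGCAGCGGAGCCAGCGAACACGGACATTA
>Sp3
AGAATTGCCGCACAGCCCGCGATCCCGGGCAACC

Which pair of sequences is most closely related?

Sp1 and Sp2

Sp1–Sp2: 6/34 differ, p = 0.176, d = 0.201.
Sp1–Sp3: 11/34 differ, p = 0.324, d = 0.423.
Sp2–Sp3: 11/34 differ, p = 0.324, d = 0.423.
The smallest distance is between Sp1 and Sp2.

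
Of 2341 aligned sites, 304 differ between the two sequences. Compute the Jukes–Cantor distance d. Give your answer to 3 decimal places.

p = 304/2341 ≈ 0.129859.
d = −(3/4) ln(1 − 4p/3) = −0.75 ln(1 − 0.173145) = −0.75 ln(0.826855)
  = −0.75 × (-0.190126) = 0.142595 substitutions/site.

0.143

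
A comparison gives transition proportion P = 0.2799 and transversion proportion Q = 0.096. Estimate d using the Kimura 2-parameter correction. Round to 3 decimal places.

0.587

Under the Kimura two-parameter model, d = −½ ln(1 − 2P − Q) − ¼ ln(1 − 2Q).
1 − 2P − Q = 0.3442, giving −½ ln(0.3442) = 0.533266.
1 − 2Q = 0.808, giving −¼ ln(0.808) = 0.053298.
d = 0.533266 + 0.053298 = 0.586564.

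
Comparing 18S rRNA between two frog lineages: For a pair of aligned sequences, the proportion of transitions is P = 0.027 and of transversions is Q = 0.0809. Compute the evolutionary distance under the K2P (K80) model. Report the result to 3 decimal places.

0.117

Under the Kimura two-parameter model, d = −½ ln(1 − 2P − Q) − ¼ ln(1 − 2Q).
1 − 2P − Q = 0.8651, giving −½ ln(0.8651) = 0.072455.
1 − 2Q = 0.8382, giving −¼ ln(0.8382) = 0.044125.
d = 0.072455 + 0.044125 = 0.116580.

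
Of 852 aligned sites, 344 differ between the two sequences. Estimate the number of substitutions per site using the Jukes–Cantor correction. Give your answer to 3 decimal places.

p = 344/852 ≈ 0.403756.
d = −(3/4) ln(1 − 4p/3) = −0.75 ln(1 − 0.538341) = −0.75 ln(0.461659)
  = −0.75 × (-0.772929) = 0.579697 substitutions/site.

0.580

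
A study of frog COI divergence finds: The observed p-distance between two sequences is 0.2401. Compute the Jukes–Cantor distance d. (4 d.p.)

d = −(3/4) ln(1 − 4p/3) = −0.75 ln(1 − 0.320133) = −0.75 ln(0.679867)
  = −0.75 × (-0.385858) = 0.289394 substitutions/site.

0.2894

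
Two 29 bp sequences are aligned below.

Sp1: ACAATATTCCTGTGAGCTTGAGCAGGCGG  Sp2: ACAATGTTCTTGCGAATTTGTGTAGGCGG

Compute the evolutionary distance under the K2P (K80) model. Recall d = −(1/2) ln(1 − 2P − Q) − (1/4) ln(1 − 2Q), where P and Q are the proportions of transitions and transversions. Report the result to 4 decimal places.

0.3152

Of 29 sites, 6 differences are transitions and 1 are transversions, so P = 6/29 ≈ 0.206897 and Q = 1/29 ≈ 0.034483.
Under the Kimura two-parameter model, d = −½ ln(1 − 2P − Q) − ¼ ln(1 − 2Q).
1 − 2P − Q = 0.551723, giving −½ ln(0.551723) = 0.297355.
1 − 2Q = 0.931034, giving −¼ ln(0.931034) = 0.017865.
d = 0.297355 + 0.017865 = 0.315220.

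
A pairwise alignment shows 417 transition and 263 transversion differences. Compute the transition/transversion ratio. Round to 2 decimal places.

1.59

R = 417/263 = 1.585551… ≈ 1.59 (to 2 d.p.).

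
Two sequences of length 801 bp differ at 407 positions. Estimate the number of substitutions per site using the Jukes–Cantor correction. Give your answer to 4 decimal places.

0.8487

p = 407/801 ≈ 0.508115.
d = −(3/4) ln(1 − 4p/3) = −0.75 ln(1 − 0.677487) = −0.75 ln(0.322513)
  = −0.75 × (-1.131612) = 0.848709 substitutions/site.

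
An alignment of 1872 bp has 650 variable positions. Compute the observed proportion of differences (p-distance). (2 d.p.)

p = 650/1872 = 0.347222… ≈ 0.35 (to 2 d.p.).

0.35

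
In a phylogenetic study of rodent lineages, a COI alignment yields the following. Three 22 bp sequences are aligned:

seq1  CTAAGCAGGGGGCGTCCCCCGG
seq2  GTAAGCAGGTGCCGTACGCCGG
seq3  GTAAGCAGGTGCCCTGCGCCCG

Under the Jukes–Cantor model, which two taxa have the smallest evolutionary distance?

seq1–seq2: 5/22 differ, p = 0.227, d = 0.271.
seq1–seq3: 7/22 differ, p = 0.318, d = 0.414.
seq2–seq3: 3/22 differ, p = 0.136, d = 0.151.
The smallest distance is between seq2 and seq3.

seq2 and seq3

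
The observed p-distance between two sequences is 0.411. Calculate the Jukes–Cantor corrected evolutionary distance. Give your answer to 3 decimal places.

0.596

d = −(3/4) ln(1 − 4p/3) = −0.75 ln(1 − 0.548) = −0.75 ln(0.452)
  = −0.75 × (-0.794073) = 0.595555 substitutions/site.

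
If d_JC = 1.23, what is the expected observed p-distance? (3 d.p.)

0.605

p = (3/4)(1 − e^(−4d/3)) = 0.75 × (1 − e^(-1.64)) = 0.75 × (1 − 0.193980) = 0.604515.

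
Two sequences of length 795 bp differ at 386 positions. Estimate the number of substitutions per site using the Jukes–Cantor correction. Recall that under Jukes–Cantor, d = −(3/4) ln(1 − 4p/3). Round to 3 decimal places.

0.782

p = 386/795 ≈ 0.485535.
d = −(3/4) ln(1 − 4p/3) = −0.75 ln(1 − 0.64738) = −0.75 ln(0.35262)
  = −0.75 × (-1.042364) = 0.781773 substitutions/site.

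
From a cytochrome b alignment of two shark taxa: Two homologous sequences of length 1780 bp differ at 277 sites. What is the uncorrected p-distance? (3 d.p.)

0.156

p = 277/1780 = 0.155617… ≈ 0.156 (to 3 d.p.).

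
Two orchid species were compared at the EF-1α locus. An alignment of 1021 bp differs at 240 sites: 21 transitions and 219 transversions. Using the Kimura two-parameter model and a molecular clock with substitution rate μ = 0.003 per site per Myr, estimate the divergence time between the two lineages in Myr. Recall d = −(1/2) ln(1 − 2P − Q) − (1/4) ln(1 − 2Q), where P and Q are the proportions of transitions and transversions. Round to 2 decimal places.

47.95

P = 21/1021 ≈ 0.020568 and Q = 219/1021 ≈ 0.214496.
Under the Kimura two-parameter model, d = −½ ln(1 − 2P − Q) − ¼ ln(1 − 2Q).
1 − 2P − Q = 0.744368, giving −½ ln(0.744368) = 0.147610.
1 − 2Q = 0.571008, giving −¼ ln(0.571008) = 0.140088.
d = 0.147610 + 0.140088 = 0.287698.
Under a molecular clock d = 2μt, so t = d/(2μ) = 0.287698 / (2 × 0.003) = 47.95 Myr.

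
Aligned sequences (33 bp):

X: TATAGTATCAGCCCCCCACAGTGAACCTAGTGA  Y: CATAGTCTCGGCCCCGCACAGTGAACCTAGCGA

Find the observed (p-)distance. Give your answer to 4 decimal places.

The sequences differ at 5 of 33 positions (sites 1, 7, 10, 16, 31).
p = 5/33 = 0.151515… ≈ 0.1515 (to 4 d.p.).

0.1515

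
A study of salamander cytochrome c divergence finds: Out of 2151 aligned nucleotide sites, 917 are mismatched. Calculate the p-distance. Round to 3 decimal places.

p = 917/2151 = 0.426313… ≈ 0.426 (to 3 d.p.).

0.426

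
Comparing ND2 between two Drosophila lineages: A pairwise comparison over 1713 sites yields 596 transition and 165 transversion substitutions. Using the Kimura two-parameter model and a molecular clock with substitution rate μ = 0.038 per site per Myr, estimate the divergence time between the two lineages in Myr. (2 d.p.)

11.04

P = 596/1713 ≈ 0.347928 and Q = 165/1713 ≈ 0.096322.
Under the Kimura two-parameter model, d = −½ ln(1 − 2P − Q) − ¼ ln(1 − 2Q).
1 − 2P − Q = 0.207822, giving −½ ln(0.207822) = 0.785537.
1 − 2Q = 0.807356, giving −¼ ln(0.807356) = 0.053498.
d = 0.785537 + 0.053498 = 0.839035.
Under a molecular clock d = 2μt, so t = d/(2μ) = 0.839035 / (2 × 0.038) = 11.04 Myr.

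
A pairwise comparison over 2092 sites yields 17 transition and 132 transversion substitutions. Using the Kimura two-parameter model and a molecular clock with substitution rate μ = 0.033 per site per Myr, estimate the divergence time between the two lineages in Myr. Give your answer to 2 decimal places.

1.14

P = 17/2092 ≈ 0.008126 and Q = 132/2092 ≈ 0.063098.
Under the Kimura two-parameter model, d = −½ ln(1 − 2P − Q) − ¼ ln(1 − 2Q).
1 − 2P − Q = 0.92065, giving −½ ln(0.92065) = 0.041338.
1 − 2Q = 0.873804, giving −¼ ln(0.873804) = 0.033725.
d = 0.041338 + 0.033725 = 0.075063.
Under a molecular clock d = 2μt, so t = d/(2μ) = 0.075063 / (2 × 0.033) = 1.14 Myr.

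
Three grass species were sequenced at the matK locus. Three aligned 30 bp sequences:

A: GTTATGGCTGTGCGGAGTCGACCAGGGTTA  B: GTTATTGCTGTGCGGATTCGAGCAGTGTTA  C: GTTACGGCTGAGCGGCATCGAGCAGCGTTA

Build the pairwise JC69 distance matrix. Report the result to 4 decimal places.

d(A,B) = 0.1468, d(A,C) = 0.2326, d(B,C) = 0.2326

A–B: 4/30 sites differ → p ≈ 0.133333, d = −0.75 ln(1 − 0.177777) = 0.146808 ≈ 0.1468.
A–C: 6/30 sites differ → p = 0.2, d = −0.75 ln(1 − 0.266667) = 0.232617 ≈ 0.2326.
B–C: 6/30 sites differ → p = 0.2, d = −0.75 ln(1 − 0.266667) = 0.232617 ≈ 0.2326.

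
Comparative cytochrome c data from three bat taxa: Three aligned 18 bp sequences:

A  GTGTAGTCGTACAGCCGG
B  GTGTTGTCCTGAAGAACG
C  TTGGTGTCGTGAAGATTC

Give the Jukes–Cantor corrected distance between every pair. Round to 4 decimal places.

d(A,B) = 0.5482, d(A,C) = 0.8240, d(B,C) = 0.4408

A–B: 7/18 sites differ → p ≈ 0.388889, d = −0.75 ln(1 − 0.518519) = 0.548166 ≈ 0.5482.
A–C: 9/18 sites differ → p = 0.5, d = −0.75 ln(1 − 0.666667) = 0.823960 ≈ 0.8240.
B–C: 6/18 sites differ → p ≈ 0.333333, d = −0.75 ln(1 − 0.444444) = 0.440839 ≈ 0.4408.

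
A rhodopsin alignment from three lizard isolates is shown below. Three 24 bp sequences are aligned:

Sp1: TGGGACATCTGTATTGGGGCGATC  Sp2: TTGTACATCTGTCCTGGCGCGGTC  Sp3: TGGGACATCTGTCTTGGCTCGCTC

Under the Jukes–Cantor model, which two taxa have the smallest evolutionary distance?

Sp1 and Sp3

Sp1–Sp2: 6/24 differ, p = 0.250, d = 0.304.
Sp1–Sp3: 4/24 differ, p = 0.167, d = 0.188.
Sp2–Sp3: 5/24 differ, p = 0.208, d = 0.244.
The smallest distance is between Sp1 and Sp3.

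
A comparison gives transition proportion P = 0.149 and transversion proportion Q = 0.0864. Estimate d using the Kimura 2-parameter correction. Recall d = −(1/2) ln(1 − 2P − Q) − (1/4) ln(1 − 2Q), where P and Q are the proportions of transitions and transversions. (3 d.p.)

0.290

Under the Kimura two-parameter model, d = −½ ln(1 − 2P − Q) − ¼ ln(1 − 2Q).
1 − 2P − Q = 0.6156, giving −½ ln(0.6156) = 0.242579.
1 − 2Q = 0.8272, giving −¼ ln(0.8272) = 0.047427.
d = 0.242579 + 0.047427 = 0.290006.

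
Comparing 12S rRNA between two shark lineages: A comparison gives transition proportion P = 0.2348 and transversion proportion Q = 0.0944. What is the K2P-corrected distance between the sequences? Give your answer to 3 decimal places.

Under the Kimura two-parameter model, d = −½ ln(1 − 2P − Q) − ¼ ln(1 − 2Q).
1 − 2P − Q = 0.436, giving −½ ln(0.436) = 0.415057.
1 − 2Q = 0.8112, giving −¼ ln(0.8112) = 0.052310.
d = 0.415057 + 0.052310 = 0.467367.

0.467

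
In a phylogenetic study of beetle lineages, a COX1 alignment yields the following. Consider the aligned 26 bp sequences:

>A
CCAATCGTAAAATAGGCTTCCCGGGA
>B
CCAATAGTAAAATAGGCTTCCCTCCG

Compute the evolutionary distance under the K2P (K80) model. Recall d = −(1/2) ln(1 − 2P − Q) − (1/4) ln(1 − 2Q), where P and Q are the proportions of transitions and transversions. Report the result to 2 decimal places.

Of 26 sites, 1 differences are transitions and 4 are transversions, so P = 1/26 ≈ 0.038462 and Q = 4/26 ≈ 0.153846.
Under the Kimura two-parameter model, d = −½ ln(1 − 2P − Q) − ¼ ln(1 − 2Q).
1 − 2P − Q = 0.76923, giving −½ ln(0.76923) = 0.131183.
1 − 2Q = 0.692308, giving −¼ ln(0.692308) = 0.091931.
d = 0.131183 + 0.091931 = 0.223114.

0.22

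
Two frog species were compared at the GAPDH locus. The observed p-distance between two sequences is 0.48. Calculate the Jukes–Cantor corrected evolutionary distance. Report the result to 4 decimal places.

d = −(3/4) ln(1 − 4p/3) = −0.75 ln(1 − 0.64) = −0.75 ln(0.36)
  = −0.75 × (-1.021651) = 0.766238 substitutions/site.

0.7662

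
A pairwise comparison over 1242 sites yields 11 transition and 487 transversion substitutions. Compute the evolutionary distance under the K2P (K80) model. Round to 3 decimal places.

P = 11/1242 ≈ 0.008857 and Q = 487/1242 ≈ 0.39211.
Under the Kimura two-parameter model, d = −½ ln(1 − 2P − Q) − ¼ ln(1 − 2Q).
1 − 2P − Q = 0.590176, giving −½ ln(0.590176) = 0.263667.
1 − 2Q = 0.21578, giving −¼ ln(0.21578) = 0.383374.
d = 0.263667 + 0.383374 = 0.647041.

0.647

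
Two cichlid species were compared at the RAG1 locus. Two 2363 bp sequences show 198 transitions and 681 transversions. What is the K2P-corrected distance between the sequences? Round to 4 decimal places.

0.5189

P = 198/2363 ≈ 0.083792 and Q = 681/2363 ≈ 0.288193.
Under the Kimura two-parameter model, d = −½ ln(1 − 2P − Q) − ¼ ln(1 − 2Q).
1 − 2P − Q = 0.544223, giving −½ ln(0.544223) = 0.304198.
1 − 2Q = 0.423614, giving −¼ ln(0.423614) = 0.214733.
d = 0.304198 + 0.214733 = 0.518931.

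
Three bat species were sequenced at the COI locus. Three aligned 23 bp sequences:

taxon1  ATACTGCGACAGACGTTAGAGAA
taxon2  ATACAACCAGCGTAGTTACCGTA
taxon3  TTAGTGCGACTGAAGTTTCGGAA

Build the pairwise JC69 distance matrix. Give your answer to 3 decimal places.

d(taxon1,taxon2) = 0.650, d(taxon1,taxon3) = 0.390, d(taxon2,taxon3) = 0.761

taxon1–taxon2: 10/23 sites differ → p ≈ 0.434783, d = −0.75 ln(1 − 0.579711) = 0.650110 ≈ 0.650.
taxon1–taxon3: 7/23 sites differ → p ≈ 0.304348, d = −0.75 ln(1 − 0.405797) = 0.390401 ≈ 0.390.
taxon2–taxon3: 11/23 sites differ → p ≈ 0.478261, d = −0.75 ln(1 − 0.637681) = 0.761423 ≈ 0.761.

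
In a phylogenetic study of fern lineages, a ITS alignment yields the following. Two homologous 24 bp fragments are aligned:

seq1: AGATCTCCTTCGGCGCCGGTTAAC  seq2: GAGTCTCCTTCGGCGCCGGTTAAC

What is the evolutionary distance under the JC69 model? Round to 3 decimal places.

The sequences differ at 3 of 24 sites (1, 2, 3), so p = 3/24 = 0.125.
d = −(3/4) ln(1 − 4p/3) = −0.75 ln(1 − 0.166667) = −0.75 ln(0.833333)
  = −0.75 × (-0.182322) = 0.136742 substitutions/site.

0.137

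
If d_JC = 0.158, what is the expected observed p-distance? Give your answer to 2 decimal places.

p = (3/4)(1 − e^(−4d/3)) = 0.75 × (1 − e^(-0.210667)) = 0.75 × (1 − 0.810044) = 0.142467.

0.14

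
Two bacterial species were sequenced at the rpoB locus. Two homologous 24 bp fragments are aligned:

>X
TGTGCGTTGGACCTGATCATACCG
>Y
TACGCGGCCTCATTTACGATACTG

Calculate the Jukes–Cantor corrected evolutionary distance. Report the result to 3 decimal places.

0.961

The sequences differ at 13 of 24 sites, so p = 13/24 ≈ 0.541667.
d = −(3/4) ln(1 − 4p/3) = −0.75 ln(1 − 0.722223) = −0.75 ln(0.277777)
  = −0.75 × (-1.280937) = 0.960703 substitutions/site.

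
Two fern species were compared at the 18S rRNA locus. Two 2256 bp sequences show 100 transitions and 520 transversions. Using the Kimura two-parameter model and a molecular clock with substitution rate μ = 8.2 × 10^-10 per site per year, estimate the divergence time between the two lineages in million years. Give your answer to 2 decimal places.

P = 100/2256 ≈ 0.044326 and Q = 520/2256 ≈ 0.230496.
Under the Kimura two-parameter model, d = −½ ln(1 − 2P − Q) − ¼ ln(1 − 2Q).
1 − 2P − Q = 0.680852, giving −½ ln(0.680852) = 0.192205.
1 − 2Q = 0.539008, giving −¼ ln(0.539008) = 0.154506.
d = 0.192205 + 0.154506 = 0.346711.
Under a molecular clock d = 2μt, so t = d/(2μ) = 0.346711 / (2 × 8.2 × 10^-10) = 211.41 million years.

211.41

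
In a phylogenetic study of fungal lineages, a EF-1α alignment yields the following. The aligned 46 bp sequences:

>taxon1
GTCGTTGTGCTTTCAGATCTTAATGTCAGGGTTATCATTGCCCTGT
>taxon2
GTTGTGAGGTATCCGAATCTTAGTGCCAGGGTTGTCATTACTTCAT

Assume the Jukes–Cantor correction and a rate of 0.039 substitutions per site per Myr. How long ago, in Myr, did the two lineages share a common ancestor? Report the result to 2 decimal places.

6.53

The sequences differ at 17 of 46 sites, so p = 17/46 ≈ 0.369565.
d = −(3/4) ln(1 − 4p/3) = −0.75 ln(1 − 0.492753) = −0.75 ln(0.507247)
  = −0.75 × (-0.678757) = 0.509068 substitutions/site.
Under a molecular clock d = 2μt, so t = d/(2μ) = 0.509068 / (2 × 0.039) = 6.53 Myr.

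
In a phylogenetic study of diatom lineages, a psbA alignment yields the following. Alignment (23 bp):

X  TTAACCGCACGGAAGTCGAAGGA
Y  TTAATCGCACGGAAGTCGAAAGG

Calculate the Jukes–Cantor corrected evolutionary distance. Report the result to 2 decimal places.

The sequences differ at 3 of 23 sites (5, 21, 23), so p = 3/23 ≈ 0.130435.
d = −(3/4) ln(1 − 4p/3) = −0.75 ln(1 − 0.173913) = −0.75 ln(0.826087)
  = −0.75 × (-0.191055) = 0.143291 substitutions/site.

0.14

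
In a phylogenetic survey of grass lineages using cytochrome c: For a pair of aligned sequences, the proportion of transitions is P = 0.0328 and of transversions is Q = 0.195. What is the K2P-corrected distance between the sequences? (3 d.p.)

0.275

Under the Kimura two-parameter model, d = −½ ln(1 − 2P − Q) − ¼ ln(1 − 2Q).
1 − 2P − Q = 0.7394, giving −½ ln(0.7394) = 0.150958.
1 − 2Q = 0.61, giving −¼ ln(0.61) = 0.123574.
d = 0.150958 + 0.123574 = 0.274532.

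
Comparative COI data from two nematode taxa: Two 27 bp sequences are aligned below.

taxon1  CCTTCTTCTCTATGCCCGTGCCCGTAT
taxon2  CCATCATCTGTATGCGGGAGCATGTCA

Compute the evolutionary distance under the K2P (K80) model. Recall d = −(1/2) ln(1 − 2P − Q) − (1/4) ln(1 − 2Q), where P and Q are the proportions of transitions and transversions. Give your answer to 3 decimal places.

0.536

Of 27 sites, 1 differences are transitions and 9 are transversions, so P = 1/27 ≈ 0.037037 and Q = 9/27 ≈ 0.333333.
Under the Kimura two-parameter model, d = −½ ln(1 − 2P − Q) − ¼ ln(1 − 2Q).
1 − 2P − Q = 0.592593, giving −½ ln(0.592593) = 0.261624.
1 − 2Q = 0.333334, giving −¼ ln(0.333334) = 0.274653.
d = 0.261624 + 0.274653 = 0.536277.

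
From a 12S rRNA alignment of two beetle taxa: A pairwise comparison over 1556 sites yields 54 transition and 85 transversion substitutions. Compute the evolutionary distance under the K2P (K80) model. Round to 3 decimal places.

P = 54/1556 ≈ 0.034704 and Q = 85/1556 ≈ 0.054627.
Under the Kimura two-parameter model, d = −½ ln(1 − 2P − Q) − ¼ ln(1 − 2Q).
1 − 2P − Q = 0.875965, giving −½ ln(0.875965) = 0.066215.
1 − 2Q = 0.890746, giving −¼ ln(0.890746) = 0.028924.
d = 0.066215 + 0.028924 = 0.095139.

0.095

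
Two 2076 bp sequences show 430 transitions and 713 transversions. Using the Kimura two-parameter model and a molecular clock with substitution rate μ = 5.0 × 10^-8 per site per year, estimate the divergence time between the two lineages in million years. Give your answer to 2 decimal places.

9.99

P = 430/2076 ≈ 0.207129 and Q = 713/2076 ≈ 0.343449.
Under the Kimura two-parameter model, d = −½ ln(1 − 2P − Q) − ¼ ln(1 − 2Q).
1 − 2P − Q = 0.242293, giving −½ ln(0.242293) = 0.708804.
1 − 2Q = 0.313102, giving −¼ ln(0.313102) = 0.290307.
d = 0.708804 + 0.290307 = 0.999111.
Under a molecular clock d = 2μt, so t = d/(2μ) = 0.999111 / (2 × 5.0 × 10^-8) = 9.99 million years.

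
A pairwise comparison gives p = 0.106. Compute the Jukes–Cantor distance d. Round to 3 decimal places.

0.114

d = −(3/4) ln(1 − 4p/3) = −0.75 ln(1 − 0.141333) = −0.75 ln(0.858667)
  = −0.75 × (-0.152374) = 0.114281 substitutions/site.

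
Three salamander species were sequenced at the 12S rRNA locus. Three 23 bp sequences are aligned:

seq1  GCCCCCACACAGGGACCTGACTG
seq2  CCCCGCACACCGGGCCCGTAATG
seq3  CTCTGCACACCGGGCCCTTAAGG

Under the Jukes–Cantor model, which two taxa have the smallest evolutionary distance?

seq2 and seq3

seq1–seq2: 7/23 differ, p = 0.304, d = 0.390.
seq1–seq3: 9/23 differ, p = 0.391, d = 0.553.
seq2–seq3: 4/23 differ, p = 0.174, d = 0.198.
The smallest distance is between seq2 and seq3.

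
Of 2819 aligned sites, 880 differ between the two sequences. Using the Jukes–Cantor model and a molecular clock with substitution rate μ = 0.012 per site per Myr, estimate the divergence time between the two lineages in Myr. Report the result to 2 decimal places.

16.82

p = 880/2819 ≈ 0.312167.
d = −(3/4) ln(1 − 4p/3) = −0.75 ln(1 − 0.416223) = −0.75 ln(0.583777)
  = −0.75 × (-0.538236) = 0.403677 substitutions/site.
Under a molecular clock d = 2μt, so t = d/(2μ) = 0.403677 / (2 × 0.012) = 16.82 Myr.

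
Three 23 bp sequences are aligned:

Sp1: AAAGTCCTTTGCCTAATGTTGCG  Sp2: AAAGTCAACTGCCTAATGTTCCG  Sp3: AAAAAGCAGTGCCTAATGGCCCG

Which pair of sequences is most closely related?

Sp1 and Sp2

Sp1–Sp2: 4/23 differ, p = 0.174, d = 0.198.
Sp1–Sp3: 8/23 differ, p = 0.348, d = 0.467.
Sp2–Sp3: 7/23 differ, p = 0.304, d = 0.390.
The smallest distance is between Sp1 and Sp2.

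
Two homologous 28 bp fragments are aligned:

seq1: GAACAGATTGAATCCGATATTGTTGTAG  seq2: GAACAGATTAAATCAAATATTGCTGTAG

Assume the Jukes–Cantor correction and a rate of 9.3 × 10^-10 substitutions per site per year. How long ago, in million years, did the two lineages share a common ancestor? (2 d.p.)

The sequences differ at 4 of 28 sites (10, 15, 16, 23), so p = 4/28 ≈ 0.142857.
d = −(3/4) ln(1 − 4p/3) = −0.75 ln(1 − 0.190476) = −0.75 ln(0.809524)
  = −0.75 × (-0.211309) = 0.158482 substitutions/site.
Under a molecular clock d = 2μt, so t = d/(2μ) = 0.158482 / (2 × 9.3 × 10^-10) = 85.21 million years.

85.21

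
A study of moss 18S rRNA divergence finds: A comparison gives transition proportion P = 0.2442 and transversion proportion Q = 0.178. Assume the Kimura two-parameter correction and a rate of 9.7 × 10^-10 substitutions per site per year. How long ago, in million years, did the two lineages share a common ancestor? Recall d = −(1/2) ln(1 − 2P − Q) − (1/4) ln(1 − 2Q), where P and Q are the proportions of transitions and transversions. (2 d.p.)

Under the Kimura two-parameter model, d = −½ ln(1 − 2P − Q) − ¼ ln(1 − 2Q).
1 − 2P − Q = 0.3336, giving −½ ln(0.3336) = 0.548906.
1 − 2Q = 0.644, giving −¼ ln(0.644) = 0.110014.
d = 0.548906 + 0.110014 = 0.658920.
Under a molecular clock d = 2μt, so t = d/(2μ) = 0.658920 / (2 × 9.7 × 10^-10) = 339.65 million years.

339.65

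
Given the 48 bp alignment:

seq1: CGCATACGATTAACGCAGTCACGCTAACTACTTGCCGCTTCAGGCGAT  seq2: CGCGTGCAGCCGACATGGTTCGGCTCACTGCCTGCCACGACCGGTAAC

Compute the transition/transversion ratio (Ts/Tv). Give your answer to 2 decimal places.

Transitions are A↔G and C↔T; transversions are all other mismatches.
Transitions: 17. Transversions: 6.
R = 17/6 = 2.833333… ≈ 2.83 (to 2 d.p.).

2.83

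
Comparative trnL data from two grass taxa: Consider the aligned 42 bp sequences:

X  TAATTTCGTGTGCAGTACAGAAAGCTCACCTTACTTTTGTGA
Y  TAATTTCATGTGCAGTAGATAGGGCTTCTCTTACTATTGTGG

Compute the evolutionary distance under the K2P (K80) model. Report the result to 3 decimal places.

0.293

Of 42 sites, 6 differences are transitions and 4 are transversions, so P = 6/42 ≈ 0.142857 and Q = 4/42 ≈ 0.095238.
Under the Kimura two-parameter model, d = −½ ln(1 − 2P − Q) − ¼ ln(1 − 2Q).
1 − 2P − Q = 0.619048, giving −½ ln(0.619048) = 0.239786.
1 − 2Q = 0.809524, giving −¼ ln(0.809524) = 0.052827.
d = 0.239786 + 0.052827 = 0.292613.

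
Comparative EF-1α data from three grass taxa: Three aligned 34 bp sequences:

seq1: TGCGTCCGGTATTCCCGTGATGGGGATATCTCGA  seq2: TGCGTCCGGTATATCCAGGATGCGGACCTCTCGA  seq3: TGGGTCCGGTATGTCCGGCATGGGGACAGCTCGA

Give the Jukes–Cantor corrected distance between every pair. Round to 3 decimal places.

d(seq1,seq2) = 0.241, d(seq1,seq3) = 0.241, d(seq2,seq3) = 0.241

seq1–seq2: 7/34 sites differ → p ≈ 0.205882, d = −0.75 ln(1 − 0.274509) = 0.240680 ≈ 0.241.
seq1–seq3: 7/34 sites differ → p ≈ 0.205882, d = −0.75 ln(1 − 0.274509) = 0.240680 ≈ 0.241.
seq2–seq3: 7/34 sites differ → p ≈ 0.205882, d = −0.75 ln(1 − 0.274509) = 0.240680 ≈ 0.241.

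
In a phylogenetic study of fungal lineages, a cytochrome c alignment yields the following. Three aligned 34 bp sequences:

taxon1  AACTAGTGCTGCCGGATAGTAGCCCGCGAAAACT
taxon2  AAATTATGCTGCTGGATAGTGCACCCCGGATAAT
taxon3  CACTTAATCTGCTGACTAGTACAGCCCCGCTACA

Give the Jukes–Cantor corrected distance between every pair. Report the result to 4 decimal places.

d(taxon1,taxon2) = 0.4234, d(taxon1,taxon3) = 0.8240, d(taxon2,taxon3) = 0.4770

taxon1–taxon2: 11/34 sites differ → p ≈ 0.323529, d = −0.75 ln(1 − 0.431372) = 0.423397 ≈ 0.4234.
taxon1–taxon3: 17/34 sites differ → p = 0.5, d = −0.75 ln(1 − 0.666667) = 0.823960 ≈ 0.8240.
taxon2–taxon3: 12/34 sites differ → p ≈ 0.352941, d = −0.75 ln(1 − 0.470588) = 0.476991 ≈ 0.4770.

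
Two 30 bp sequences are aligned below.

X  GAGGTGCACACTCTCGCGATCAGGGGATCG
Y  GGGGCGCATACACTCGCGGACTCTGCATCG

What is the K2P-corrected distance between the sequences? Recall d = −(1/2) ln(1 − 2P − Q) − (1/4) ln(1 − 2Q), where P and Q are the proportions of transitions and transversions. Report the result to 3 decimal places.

0.442

Of 30 sites, 4 differences are transitions and 6 are transversions, so P = 4/30 ≈ 0.133333 and Q = 6/30 = 0.2.
Under the Kimura two-parameter model, d = −½ ln(1 − 2P − Q) − ¼ ln(1 − 2Q).
1 − 2P − Q = 0.533334, giving −½ ln(0.533334) = 0.314304.
1 − 2Q = 0.6, giving −¼ ln(0.6) = 0.127706.
d = 0.314304 + 0.127706 = 0.442010.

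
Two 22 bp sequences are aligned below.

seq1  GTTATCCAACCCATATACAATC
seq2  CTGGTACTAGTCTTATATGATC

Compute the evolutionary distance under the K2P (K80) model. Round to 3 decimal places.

0.703

Of 22 sites, 4 differences are transitions and 6 are transversions, so P = 4/22 ≈ 0.181818 and Q = 6/22 ≈ 0.272727.
Under the Kimura two-parameter model, d = −½ ln(1 − 2P − Q) − ¼ ln(1 − 2Q).
1 − 2P − Q = 0.363637, giving −½ ln(0.363637) = 0.505800.
1 − 2Q = 0.454546, giving −¼ ln(0.454546) = 0.197114.
d = 0.505800 + 0.197114 = 0.702914.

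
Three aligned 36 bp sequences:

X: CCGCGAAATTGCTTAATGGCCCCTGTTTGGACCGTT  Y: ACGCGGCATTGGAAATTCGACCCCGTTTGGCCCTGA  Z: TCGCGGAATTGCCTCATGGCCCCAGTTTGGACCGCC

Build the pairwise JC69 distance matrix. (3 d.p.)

d(X,Y) = 0.548, d(X,Z) = 0.225, d(Y,Z) = 0.548

X–Y: 14/36 sites differ → p ≈ 0.388889, d = −0.75 ln(1 − 0.518519) = 0.548166 ≈ 0.548.
X–Z: 7/36 sites differ → p ≈ 0.194444, d = −0.75 ln(1 − 0.259259) = 0.225078 ≈ 0.225.
Y–Z: 14/36 sites differ → p ≈ 0.388889, d = −0.75 ln(1 − 0.518519) = 0.548166 ≈ 0.548.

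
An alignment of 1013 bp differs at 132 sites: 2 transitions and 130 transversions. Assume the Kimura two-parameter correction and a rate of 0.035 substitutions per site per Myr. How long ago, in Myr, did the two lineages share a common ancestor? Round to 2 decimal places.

2.07

P = 2/1013 ≈ 0.001974 and Q = 130/1013 ≈ 0.128332.
Under the Kimura two-parameter model, d = −½ ln(1 − 2P − Q) − ¼ ln(1 − 2Q).
1 − 2P − Q = 0.86772, giving −½ ln(0.86772) = 0.070943.
1 − 2Q = 0.743336, giving −¼ ln(0.743336) = 0.074152.
d = 0.070943 + 0.074152 = 0.145095.
Under a molecular clock d = 2μt, so t = d/(2μ) = 0.145095 / (2 × 0.035) = 2.07 Myr.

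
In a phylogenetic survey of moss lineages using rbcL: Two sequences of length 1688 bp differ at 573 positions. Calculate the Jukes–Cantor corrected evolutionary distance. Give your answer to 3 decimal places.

p = 573/1688 ≈ 0.339455.
d = −(3/4) ln(1 − 4p/3) = −0.75 ln(1 − 0.452607) = −0.75 ln(0.547393)
  = −0.75 × (-0.602588) = 0.451941 substitutions/site.

0.452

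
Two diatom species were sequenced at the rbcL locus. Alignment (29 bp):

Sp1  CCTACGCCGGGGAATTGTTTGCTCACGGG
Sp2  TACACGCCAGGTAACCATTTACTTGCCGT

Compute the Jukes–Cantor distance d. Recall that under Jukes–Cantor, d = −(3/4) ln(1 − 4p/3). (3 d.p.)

The sequences differ at 13 of 29 sites, so p = 13/29 ≈ 0.448276.
d = −(3/4) ln(1 − 4p/3) = −0.75 ln(1 − 0.597701) = −0.75 ln(0.402299)
  = −0.75 × (-0.910560) = 0.682920 substitutions/site.

0.683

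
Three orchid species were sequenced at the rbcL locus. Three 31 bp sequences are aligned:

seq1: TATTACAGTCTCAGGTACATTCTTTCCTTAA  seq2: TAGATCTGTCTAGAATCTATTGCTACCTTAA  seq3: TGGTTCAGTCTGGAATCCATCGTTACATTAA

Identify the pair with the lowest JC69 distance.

seq2 and seq3

seq1–seq2: 13/31 differ, p = 0.419, d = 0.614.
seq1–seq3: 12/31 differ, p = 0.387, d = 0.544.
seq2–seq3: 8/31 differ, p = 0.258, d = 0.316.
The smallest distance is between seq2 and seq3.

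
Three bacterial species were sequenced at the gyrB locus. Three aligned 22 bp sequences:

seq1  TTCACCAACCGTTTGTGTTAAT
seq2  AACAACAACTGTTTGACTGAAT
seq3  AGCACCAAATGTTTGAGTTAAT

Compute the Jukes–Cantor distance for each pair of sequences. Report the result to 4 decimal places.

seq1–seq2: 7/22 sites differ → p ≈ 0.318182, d = −0.75 ln(1 − 0.424243) = 0.414052 ≈ 0.4141.
seq1–seq3: 5/22 sites differ → p ≈ 0.227273, d = −0.75 ln(1 − 0.303031) = 0.270761 ≈ 0.2708.
seq2–seq3: 5/22 sites differ → p ≈ 0.227273, d = −0.75 ln(1 − 0.303031) = 0.270761 ≈ 0.2708.

d(seq1,seq2) = 0.4141, d(seq1,seq3) = 0.2708, d(seq2,seq3) = 0.2708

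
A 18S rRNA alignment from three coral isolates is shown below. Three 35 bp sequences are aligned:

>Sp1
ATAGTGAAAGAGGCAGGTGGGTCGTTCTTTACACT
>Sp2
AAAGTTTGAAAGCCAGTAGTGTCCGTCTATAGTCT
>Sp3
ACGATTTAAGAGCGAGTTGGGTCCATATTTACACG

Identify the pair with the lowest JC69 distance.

Sp1 and Sp3

Sp1–Sp2: 14/35 differ, p = 0.400, d = 0.572.
Sp1–Sp3: 12/35 differ, p = 0.343, d = 0.458.
Sp2–Sp3: 14/35 differ, p = 0.400, d = 0.572.
The smallest distance is between Sp1 and Sp3.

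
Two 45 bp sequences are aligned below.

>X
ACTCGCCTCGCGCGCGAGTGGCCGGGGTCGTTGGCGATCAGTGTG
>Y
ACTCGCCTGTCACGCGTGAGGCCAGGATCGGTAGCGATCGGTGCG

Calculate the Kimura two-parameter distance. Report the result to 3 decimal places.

0.300

Of 45 sites, 6 differences are transitions and 5 are transversions, so P = 6/45 ≈ 0.133333 and Q = 5/45 ≈ 0.111111.
Under the Kimura two-parameter model, d = −½ ln(1 − 2P − Q) − ¼ ln(1 − 2Q).
1 − 2P − Q = 0.622223, giving −½ ln(0.622223) = 0.237228.
1 − 2Q = 0.777778, giving −¼ ln(0.777778) = 0.062829.
d = 0.237228 + 0.062829 = 0.300057.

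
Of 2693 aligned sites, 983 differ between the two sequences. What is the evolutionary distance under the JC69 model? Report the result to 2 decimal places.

p = 983/2693 ≈ 0.36502.
d = −(3/4) ln(1 − 4p/3) = −0.75 ln(1 − 0.486693) = −0.75 ln(0.513307)
  = −0.75 × (-0.666881) = 0.500161 substitutions/site.

0.50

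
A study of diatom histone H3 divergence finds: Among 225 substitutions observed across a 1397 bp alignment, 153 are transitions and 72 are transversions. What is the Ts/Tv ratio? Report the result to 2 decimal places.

2.13

R = 153/72 = 2.125 ≈ 2.13 (to 2 d.p.).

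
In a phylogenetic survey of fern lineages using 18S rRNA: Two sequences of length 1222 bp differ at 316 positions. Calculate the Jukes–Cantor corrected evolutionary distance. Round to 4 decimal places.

0.3171

p = 316/1222 ≈ 0.258592.
d = −(3/4) ln(1 − 4p/3) = −0.75 ln(1 − 0.344789) = −0.75 ln(0.655211)
  = −0.75 × (-0.422798) = 0.317099 substitutions/site.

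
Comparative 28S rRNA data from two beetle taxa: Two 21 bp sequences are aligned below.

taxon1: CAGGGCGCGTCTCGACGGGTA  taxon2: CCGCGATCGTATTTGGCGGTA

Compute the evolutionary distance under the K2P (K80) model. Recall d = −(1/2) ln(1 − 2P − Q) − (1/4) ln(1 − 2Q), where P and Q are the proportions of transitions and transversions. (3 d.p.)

0.782

Of 21 sites, 2 differences are transitions and 8 are transversions, so P = 2/21 ≈ 0.095238 and Q = 8/21 ≈ 0.380952.
Under the Kimura two-parameter model, d = −½ ln(1 − 2P − Q) − ¼ ln(1 − 2Q).
1 − 2P − Q = 0.428572, giving −½ ln(0.428572) = 0.423648.
1 − 2Q = 0.238096, giving −¼ ln(0.238096) = 0.358770.
d = 0.423648 + 0.358770 = 0.782418.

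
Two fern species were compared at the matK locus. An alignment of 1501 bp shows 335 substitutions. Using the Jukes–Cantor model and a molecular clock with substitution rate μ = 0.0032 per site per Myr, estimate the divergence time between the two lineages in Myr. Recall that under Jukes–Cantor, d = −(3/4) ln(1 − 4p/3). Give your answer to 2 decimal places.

41.39

p = 335/1501 ≈ 0.223185.
d = −(3/4) ln(1 − 4p/3) = −0.75 ln(1 − 0.29758) = −0.75 ln(0.70242)
  = −0.75 × (-0.353224) = 0.264918 substitutions/site.
Under a molecular clock d = 2μt, so t = d/(2μ) = 0.264918 / (2 × 0.0032) = 41.39 Myr.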